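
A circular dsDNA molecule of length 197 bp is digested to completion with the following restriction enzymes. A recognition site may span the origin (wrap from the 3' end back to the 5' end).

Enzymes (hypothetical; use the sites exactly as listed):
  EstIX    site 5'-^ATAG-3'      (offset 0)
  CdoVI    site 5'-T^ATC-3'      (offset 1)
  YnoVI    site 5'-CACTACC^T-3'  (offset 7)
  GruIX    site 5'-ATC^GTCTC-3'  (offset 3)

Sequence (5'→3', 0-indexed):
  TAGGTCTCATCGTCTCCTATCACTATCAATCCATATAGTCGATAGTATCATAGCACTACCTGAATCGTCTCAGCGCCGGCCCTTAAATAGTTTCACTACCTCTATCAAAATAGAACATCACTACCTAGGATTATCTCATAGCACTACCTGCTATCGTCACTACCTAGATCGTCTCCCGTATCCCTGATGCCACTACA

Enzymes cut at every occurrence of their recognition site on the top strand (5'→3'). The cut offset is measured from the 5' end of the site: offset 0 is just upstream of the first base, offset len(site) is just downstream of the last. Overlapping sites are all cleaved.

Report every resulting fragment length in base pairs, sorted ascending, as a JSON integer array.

Site scan:
  EstIX ATAG/0: at [34, 41, 49, 86, 109, 137, 196] ⇒ [34, 41, 49, 86, 109, 137, 196]
  CdoVI TATC/1: at [17, 23, 45, 102, 131, 151, 178] ⇒ [18, 24, 46, 103, 132, 152, 179]
  YnoVI CACTACCT/7: at [53, 93, 118, 141, 157] ⇒ [60, 100, 125, 148, 164]
  GruIX ATCGTCTC/3: at [8, 63, 167] ⇒ [11, 66, 170]

All cut coordinates (distinct, sorted): [11, 18, 24, 34, 41, 46, 49, 60, 66, 86, 100, 103, 109, 125, 132, 137, 148, 152, 164, 170, 179, 196]

Fragments:
  11→18: 7 bp
  18→24: 6 bp
  24→34: 10 bp
  34→41: 7 bp
  41→46: 5 bp
  46→49: 3 bp
  49→60: 11 bp
  60→66: 6 bp
  66→86: 20 bp
  86→100: 14 bp
  100→103: 3 bp
  103→109: 6 bp
  109→125: 16 bp
  125→132: 7 bp
  132→137: 5 bp
  137→148: 11 bp
  148→152: 4 bp
  152→164: 12 bp
  164→170: 6 bp
  170→179: 9 bp
  179→196: 17 bp
  196→11 (wrap): 197-196+11 = 12 bp

[3,3,4,5,5,6,6,6,6,7,7,7,9,10,11,11,12,12,14,16,17,20]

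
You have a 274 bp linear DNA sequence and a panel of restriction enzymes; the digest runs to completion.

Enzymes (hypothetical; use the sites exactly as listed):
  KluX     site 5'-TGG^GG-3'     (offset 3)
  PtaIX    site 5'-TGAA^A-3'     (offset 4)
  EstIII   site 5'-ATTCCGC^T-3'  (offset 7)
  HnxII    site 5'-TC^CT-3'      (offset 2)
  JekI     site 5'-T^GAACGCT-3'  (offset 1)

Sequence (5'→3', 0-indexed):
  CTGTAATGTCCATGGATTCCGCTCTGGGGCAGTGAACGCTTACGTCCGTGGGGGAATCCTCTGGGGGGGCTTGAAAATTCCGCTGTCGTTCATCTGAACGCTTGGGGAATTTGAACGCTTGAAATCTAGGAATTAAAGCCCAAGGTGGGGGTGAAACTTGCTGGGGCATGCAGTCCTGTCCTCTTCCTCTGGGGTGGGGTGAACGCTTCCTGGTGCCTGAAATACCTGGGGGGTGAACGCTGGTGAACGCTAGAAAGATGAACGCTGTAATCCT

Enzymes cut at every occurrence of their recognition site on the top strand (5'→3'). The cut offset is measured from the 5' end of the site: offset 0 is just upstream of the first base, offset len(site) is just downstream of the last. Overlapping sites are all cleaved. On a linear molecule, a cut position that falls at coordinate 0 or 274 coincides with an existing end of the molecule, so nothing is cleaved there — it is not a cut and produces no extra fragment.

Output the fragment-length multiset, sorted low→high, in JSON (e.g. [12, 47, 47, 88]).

[2,3,5,5,5,5,6,6,6,6,7,7,7,8,8,9,9,10,10,11,11,11,12,12,13,15,18,22,25]

Scan for sites:
  KluX TGGGG/3: at [24, 48, 61, 102, 145, 161, 189, 194, 226] ⇒ [27, 51, 64, 105, 148, 164, 192, 197, 229]
  PtaIX TGAAA/4: at [71, 119, 151, 217] ⇒ [75, 123, 155, 221]
  EstIII ATTCCGCT/7: at [15, 76] ⇒ [22, 83]
  HnxII TCCT/2: at [56, 173, 178, 184, 207, 270] ⇒ [58, 175, 180, 186, 209, 272]
  JekI TGAACGCT/1: at [32, 94, 111, 199, 233, 243, 258] ⇒ [33, 95, 112, 200, 234, 244, 259]

All cut coordinates (distinct, sorted): [22, 27, 33, 51, 58, 64, 75, 83, 95, 105, 112, 123, 148, 155, 164, 175, 180, 186, 192, 197, 200, 209, 221, 229, 234, 244, 259, 272]

Fragment lengths:
  [0,22): 22 bp
  [22,27): 5 bp
  [27,33): 6 bp
  [33,51): 18 bp
  [51,58): 7 bp
  [58,64): 6 bp
  [64,75): 11 bp
  [75,83): 8 bp
  [83,95): 12 bp
  [95,105): 10 bp
  [105,112): 7 bp
  [112,123): 11 bp
  [123,148): 25 bp
  [148,155): 7 bp
  [155,164): 9 bp
  [164,175): 11 bp
  [175,180): 5 bp
  [180,186): 6 bp
  [186,192): 6 bp
  [192,197): 5 bp
  [197,200): 3 bp
  [200,209): 9 bp
  [209,221): 12 bp
  [221,229): 8 bp
  [229,234): 5 bp
  [234,244): 10 bp
  [244,259): 15 bp
  [259,272): 13 bp
  [272,274): 2 bp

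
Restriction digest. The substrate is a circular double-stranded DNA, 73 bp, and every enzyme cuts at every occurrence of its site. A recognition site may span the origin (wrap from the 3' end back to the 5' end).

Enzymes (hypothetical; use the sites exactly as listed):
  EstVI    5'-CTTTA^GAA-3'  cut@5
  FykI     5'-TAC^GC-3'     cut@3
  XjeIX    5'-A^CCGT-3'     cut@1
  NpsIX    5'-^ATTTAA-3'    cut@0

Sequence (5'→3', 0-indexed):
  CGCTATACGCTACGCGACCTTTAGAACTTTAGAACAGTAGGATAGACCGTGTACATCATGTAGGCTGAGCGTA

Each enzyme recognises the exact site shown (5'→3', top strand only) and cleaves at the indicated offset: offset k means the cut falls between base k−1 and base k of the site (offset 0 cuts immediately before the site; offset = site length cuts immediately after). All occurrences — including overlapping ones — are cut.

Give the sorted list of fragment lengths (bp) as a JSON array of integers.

Scan for sites:
  EstVI (CTTTAGAA, off=5): starts [18, 26] → cuts [23, 31]
  FykI (TACGC, off=3): starts [5, 10, 71] → cuts [1, 8, 13]
  XjeIX (ACCGT, off=1): starts [45] → cuts [46]
  NpsIX (ATTTAA, off=0): no sites

All cut coordinates (distinct, sorted): [1, 8, 13, 23, 31, 46]

Fragments:
  1→8: 7 bp
  8→13: 5 bp
  13→23: 10 bp
  23→31: 8 bp
  31→46: 15 bp
  46→1 (wrap): 73-46+1 = 28 bp

[5,7,8,10,15,28]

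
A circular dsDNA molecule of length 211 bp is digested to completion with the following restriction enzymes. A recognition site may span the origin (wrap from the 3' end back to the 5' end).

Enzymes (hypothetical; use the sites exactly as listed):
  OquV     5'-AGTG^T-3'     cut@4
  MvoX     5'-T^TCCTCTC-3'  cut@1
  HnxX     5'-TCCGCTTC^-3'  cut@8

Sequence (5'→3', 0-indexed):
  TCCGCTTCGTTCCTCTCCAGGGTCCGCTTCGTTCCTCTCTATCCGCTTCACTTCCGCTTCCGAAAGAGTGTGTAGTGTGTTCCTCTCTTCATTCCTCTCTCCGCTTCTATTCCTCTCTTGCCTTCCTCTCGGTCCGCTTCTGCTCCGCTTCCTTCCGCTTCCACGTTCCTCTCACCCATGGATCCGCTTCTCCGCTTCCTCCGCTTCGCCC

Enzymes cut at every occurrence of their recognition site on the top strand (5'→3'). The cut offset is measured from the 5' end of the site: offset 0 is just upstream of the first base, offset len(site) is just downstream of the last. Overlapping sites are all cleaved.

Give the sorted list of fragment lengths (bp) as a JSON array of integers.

Scan for sites:
  OquV AGTGT/4: at [66, 73] ⇒ [70, 77]
  MvoX TTCCTCTC/1: at [9, 31, 79, 91, 109, 122, 165] ⇒ [10, 32, 80, 92, 110, 123, 166]
  HnxX TCCGCTTC/8: at [0, 22, 41, 52, 99, 132, 143, 153, 182, 190, 199] ⇒ [8, 30, 49, 60, 107, 140, 151, 161, 190, 198, 207]

All cut coordinates (distinct, sorted): [8, 10, 30, 32, 49, 60, 70, 77, 80, 92, 107, 110, 123, 140, 151, 161, 166, 190, 198, 207]

Fragments:
  8→10: 2 bp
  10→30: 20 bp
  30→32: 2 bp
  32→49: 17 bp
  49→60: 11 bp
  60→70: 10 bp
  70→77: 7 bp
  77→80: 3 bp
  80→92: 12 bp
  92→107: 15 bp
  107→110: 3 bp
  110→123: 13 bp
  123→140: 17 bp
  140→151: 11 bp
  151→161: 10 bp
  161→166: 5 bp
  166→190: 24 bp
  190→198: 8 bp
  198→207: 9 bp
  207→8 (wrap): 211-207+8 = 12 bp

[2,2,3,3,5,7,8,9,10,10,11,11,12,12,13,15,17,17,20,24]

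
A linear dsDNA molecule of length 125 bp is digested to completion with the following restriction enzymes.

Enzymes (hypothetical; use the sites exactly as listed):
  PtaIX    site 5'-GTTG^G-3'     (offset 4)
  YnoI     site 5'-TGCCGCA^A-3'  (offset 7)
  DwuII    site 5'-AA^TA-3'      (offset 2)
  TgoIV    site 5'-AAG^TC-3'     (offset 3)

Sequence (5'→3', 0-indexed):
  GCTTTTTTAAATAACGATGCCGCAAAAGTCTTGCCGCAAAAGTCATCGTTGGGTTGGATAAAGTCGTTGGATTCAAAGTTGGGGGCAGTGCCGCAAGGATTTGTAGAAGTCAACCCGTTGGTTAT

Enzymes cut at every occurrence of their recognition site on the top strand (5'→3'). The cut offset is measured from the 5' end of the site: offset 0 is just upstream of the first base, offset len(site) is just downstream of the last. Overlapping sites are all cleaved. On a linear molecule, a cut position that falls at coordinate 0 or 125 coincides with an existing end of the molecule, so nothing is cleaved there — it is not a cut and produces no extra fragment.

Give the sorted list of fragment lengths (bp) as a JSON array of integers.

Per-enzyme occurrences:
  PtaIX GTTGG/4: at [47, 52, 65, 77, 116] ⇒ [51, 56, 69, 81, 120]
  YnoI TGCCGCAA/7: at [17, 31, 88] ⇒ [24, 38, 95]
  DwuII AATA/2: at [9] ⇒ [11]
  TgoIV AAGTC/3: at [25, 39, 60, 106] ⇒ [28, 42, 63, 109]

Pooled cuts: [11, 24, 28, 38, 42, 51, 56, 63, 69, 81, 95, 109, 120]

Fragments:
  [0,11): 11 bp
  [11,24): 13 bp
  [24,28): 4 bp
  [28,38): 10 bp
  [38,42): 4 bp
  [42,51): 9 bp
  [51,56): 5 bp
  [56,63): 7 bp
  [63,69): 6 bp
  [69,81): 12 bp
  [81,95): 14 bp
  [95,109): 14 bp
  [109,120): 11 bp
  [120,125): 5 bp

[4,4,5,5,6,7,9,10,11,11,12,13,14,14]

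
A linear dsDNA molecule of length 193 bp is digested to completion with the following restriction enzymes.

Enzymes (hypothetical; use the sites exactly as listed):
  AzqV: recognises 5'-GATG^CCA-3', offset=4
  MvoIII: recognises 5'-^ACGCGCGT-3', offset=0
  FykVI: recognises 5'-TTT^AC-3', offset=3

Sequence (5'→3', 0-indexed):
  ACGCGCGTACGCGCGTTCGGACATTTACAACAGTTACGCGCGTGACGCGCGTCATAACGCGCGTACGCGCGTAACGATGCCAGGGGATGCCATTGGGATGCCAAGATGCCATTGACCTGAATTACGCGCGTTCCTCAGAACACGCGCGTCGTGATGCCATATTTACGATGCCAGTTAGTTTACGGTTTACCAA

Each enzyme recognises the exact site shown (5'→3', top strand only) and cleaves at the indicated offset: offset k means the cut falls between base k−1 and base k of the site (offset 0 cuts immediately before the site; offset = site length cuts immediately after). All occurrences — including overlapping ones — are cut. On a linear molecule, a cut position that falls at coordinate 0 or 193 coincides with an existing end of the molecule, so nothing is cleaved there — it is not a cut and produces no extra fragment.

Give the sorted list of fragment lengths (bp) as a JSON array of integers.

[5,6,7,8,8,8,8,9,9,10,11,11,12,15,15,15,18,18]

Per-enzyme occurrences:
  AzqV GATGCCA/4: at [75, 85, 96, 104, 152, 166] ⇒ [79, 89, 100, 108, 156, 170]
  MvoIII ACGCGCGT/0: at [0, 8, 35, 44, 56, 64, 123, 141] ⇒ [8, 35, 44, 56, 64, 123, 141] (position 0 is a terminus of the linear molecule — no cut)
  FykVI TTTAC/3: at [23, 161, 178, 185] ⇒ [26, 164, 181, 188]

All cut coordinates (distinct, sorted): [8, 26, 35, 44, 56, 64, 79, 89, 100, 108, 123, 141, 156, 164, 170, 181, 188]

Fragments:
  [0,8): 8 bp
  [8,26): 18 bp
  [26,35): 9 bp
  [35,44): 9 bp
  [44,56): 12 bp
  [56,64): 8 bp
  [64,79): 15 bp
  [79,89): 10 bp
  [89,100): 11 bp
  [100,108): 8 bp
  [108,123): 15 bp
  [123,141): 18 bp
  [141,156): 15 bp
  [156,164): 8 bp
  [164,170): 6 bp
  [170,181): 11 bp
  [181,188): 7 bp
  [188,193): 5 bp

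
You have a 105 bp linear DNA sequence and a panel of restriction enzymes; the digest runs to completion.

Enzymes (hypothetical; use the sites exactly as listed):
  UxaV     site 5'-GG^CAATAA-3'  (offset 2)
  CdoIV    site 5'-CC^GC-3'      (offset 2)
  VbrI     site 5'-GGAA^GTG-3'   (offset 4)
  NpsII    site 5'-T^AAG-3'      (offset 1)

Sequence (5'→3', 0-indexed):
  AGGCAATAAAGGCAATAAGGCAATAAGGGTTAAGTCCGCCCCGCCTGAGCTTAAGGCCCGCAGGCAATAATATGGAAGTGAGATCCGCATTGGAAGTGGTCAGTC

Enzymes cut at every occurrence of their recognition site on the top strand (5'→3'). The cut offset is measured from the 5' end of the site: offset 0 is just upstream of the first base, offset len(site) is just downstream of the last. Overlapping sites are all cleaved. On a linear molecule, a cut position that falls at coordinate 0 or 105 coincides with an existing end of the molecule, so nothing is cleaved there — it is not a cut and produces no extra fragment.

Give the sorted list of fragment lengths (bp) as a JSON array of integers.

Scan for sites:
  UxaV GGCAATAA/2: at [1, 10, 18, 62] ⇒ [3, 12, 20, 64]
  CdoIV CCGC/2: at [35, 40, 57, 84] ⇒ [37, 42, 59, 86]
  VbrI GGAAGTG/4: at [73, 91] ⇒ [77, 95]
  NpsII TAAG/1: at [15, 23, 30, 51] ⇒ [16, 24, 31, 52]

All cut coordinates (distinct, sorted): [3, 12, 16, 20, 24, 31, 37, 42, 52, 59, 64, 77, 86, 95]

Fragment lengths:
  [0,3): 3 bp
  [3,12): 9 bp
  [12,16): 4 bp
  [16,20): 4 bp
  [20,24): 4 bp
  [24,31): 7 bp
  [31,37): 6 bp
  [37,42): 5 bp
  [42,52): 10 bp
  [52,59): 7 bp
  [59,64): 5 bp
  [64,77): 13 bp
  [77,86): 9 bp
  [86,95): 9 bp
  [95,105): 10 bp

[3,4,4,4,5,5,6,7,7,9,9,9,10,10,13]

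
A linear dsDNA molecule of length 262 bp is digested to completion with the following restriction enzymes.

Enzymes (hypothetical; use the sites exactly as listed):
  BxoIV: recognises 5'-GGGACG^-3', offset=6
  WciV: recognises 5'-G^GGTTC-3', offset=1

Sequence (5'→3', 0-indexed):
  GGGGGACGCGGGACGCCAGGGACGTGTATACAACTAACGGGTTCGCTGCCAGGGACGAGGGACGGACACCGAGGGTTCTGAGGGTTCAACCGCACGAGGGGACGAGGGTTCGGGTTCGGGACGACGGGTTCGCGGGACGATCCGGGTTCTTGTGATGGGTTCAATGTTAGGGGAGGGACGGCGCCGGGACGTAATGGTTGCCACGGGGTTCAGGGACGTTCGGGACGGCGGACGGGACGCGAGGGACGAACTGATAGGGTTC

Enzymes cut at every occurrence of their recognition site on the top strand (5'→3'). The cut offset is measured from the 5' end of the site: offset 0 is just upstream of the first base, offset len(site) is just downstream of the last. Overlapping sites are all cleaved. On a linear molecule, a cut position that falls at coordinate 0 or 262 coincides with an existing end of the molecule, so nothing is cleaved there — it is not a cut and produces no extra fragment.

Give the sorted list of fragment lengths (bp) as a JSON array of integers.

Per-enzyme occurrences:
  BxoIV GGGACG/6: at [2, 9, 18, 51, 58, 98, 117, 133, 174, 185, 212, 221, 233, 242] ⇒ [8, 15, 24, 57, 64, 104, 123, 139, 180, 191, 218, 227, 239, 248]
  WciV GGGTTC/1: at [38, 72, 81, 105, 111, 125, 143, 156, 205, 256] ⇒ [39, 73, 82, 106, 112, 126, 144, 157, 206, 257]

Pooled cuts: [8, 15, 24, 39, 57, 64, 73, 82, 104, 106, 112, 123, 126, 139, 144, 157, 180, 191, 206, 218, 227, 239, 248, 257]

Fragments:
  [0,8): 8 bp
  [8,15): 7 bp
  [15,24): 9 bp
  [24,39): 15 bp
  [39,57): 18 bp
  [57,64): 7 bp
  [64,73): 9 bp
  [73,82): 9 bp
  [82,104): 22 bp
  [104,106): 2 bp
  [106,112): 6 bp
  [112,123): 11 bp
  [123,126): 3 bp
  [126,139): 13 bp
  [139,144): 5 bp
  [144,157): 13 bp
  [157,180): 23 bp
  [180,191): 11 bp
  [191,206): 15 bp
  [206,218): 12 bp
  [218,227): 9 bp
  [227,239): 12 bp
  [239,248): 9 bp
  [248,257): 9 bp
  [257,262): 5 bp

[2,3,5,5,6,7,7,8,9,9,9,9,9,9,11,11,12,12,13,13,15,15,18,22,23]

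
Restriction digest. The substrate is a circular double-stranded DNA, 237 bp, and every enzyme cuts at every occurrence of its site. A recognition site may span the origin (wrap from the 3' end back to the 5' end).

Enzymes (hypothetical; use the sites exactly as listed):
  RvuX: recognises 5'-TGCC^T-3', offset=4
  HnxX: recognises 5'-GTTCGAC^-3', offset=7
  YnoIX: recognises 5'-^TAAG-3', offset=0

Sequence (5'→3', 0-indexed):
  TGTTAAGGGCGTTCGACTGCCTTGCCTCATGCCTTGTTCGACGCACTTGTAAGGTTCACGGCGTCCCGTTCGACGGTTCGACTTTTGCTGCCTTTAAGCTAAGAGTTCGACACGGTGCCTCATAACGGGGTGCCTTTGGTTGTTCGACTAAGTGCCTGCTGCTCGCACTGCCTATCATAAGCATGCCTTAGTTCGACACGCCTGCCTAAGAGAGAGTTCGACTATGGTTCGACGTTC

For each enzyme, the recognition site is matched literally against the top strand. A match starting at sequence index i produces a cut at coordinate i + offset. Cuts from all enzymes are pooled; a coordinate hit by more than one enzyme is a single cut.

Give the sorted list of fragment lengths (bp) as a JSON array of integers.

Per-enzyme occurrences:
  RvuX (TGCCT, off=4): starts [17, 22, 29, 88, 115, 130, 152, 168, 183, 202] → cuts [21, 26, 33, 92, 119, 134, 156, 172, 187, 206]
  HnxX (GTTCGAC, off=7): starts [10, 35, 67, 75, 104, 141, 190, 215, 226] → cuts [17, 42, 74, 82, 111, 148, 197, 222, 233]
  YnoIX (TAAG, off=0): starts [3, 49, 94, 99, 148, 177, 206] → cuts [3, 49, 94, 99, 148, 177, 206]

Pooled cuts: [3, 17, 21, 26, 33, 42, 49, 74, 82, 92, 94, 99, 111, 119, 134, 148, 156, 172, 177, 187, 197, 206, 222, 233]

Fragments:
  3→17: 14 bp
  17→21: 4 bp
  21→26: 5 bp
  26→33: 7 bp
  33→42: 9 bp
  42→49: 7 bp
  49→74: 25 bp
  74→82: 8 bp
  82→92: 10 bp
  92→94: 2 bp
  94→99: 5 bp
  99→111: 12 bp
  111→119: 8 bp
  119→134: 15 bp
  134→148: 14 bp
  148→156: 8 bp
  156→172: 16 bp
  172→177: 5 bp
  177→187: 10 bp
  187→197: 10 bp
  197→206: 9 bp
  206→222: 16 bp
  222→233: 11 bp
  233→3 (wrap): 237-233+3 = 7 bp

[2,4,5,5,5,7,7,7,8,8,8,9,9,10,10,10,11,12,14,14,15,16,16,25]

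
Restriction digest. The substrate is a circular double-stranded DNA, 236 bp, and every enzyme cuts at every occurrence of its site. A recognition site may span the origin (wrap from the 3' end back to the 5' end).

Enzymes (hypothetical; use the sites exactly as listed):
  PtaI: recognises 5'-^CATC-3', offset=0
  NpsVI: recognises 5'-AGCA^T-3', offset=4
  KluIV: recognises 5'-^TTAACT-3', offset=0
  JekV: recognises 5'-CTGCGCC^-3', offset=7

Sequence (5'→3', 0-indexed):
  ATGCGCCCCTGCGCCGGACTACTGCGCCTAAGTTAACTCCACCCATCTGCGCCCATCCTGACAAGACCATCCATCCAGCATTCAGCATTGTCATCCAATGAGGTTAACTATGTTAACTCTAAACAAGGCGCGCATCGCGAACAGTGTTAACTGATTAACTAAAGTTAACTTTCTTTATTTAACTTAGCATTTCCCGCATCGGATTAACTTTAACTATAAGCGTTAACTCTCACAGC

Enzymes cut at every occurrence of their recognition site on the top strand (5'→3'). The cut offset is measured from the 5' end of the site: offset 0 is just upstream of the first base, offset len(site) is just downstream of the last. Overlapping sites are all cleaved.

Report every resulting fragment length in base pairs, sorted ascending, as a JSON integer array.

Per-enzyme occurrences:
  PtaI CATC/0: at [43, 53, 67, 71, 91, 132, 196] ⇒ [43, 53, 67, 71, 91, 132, 196]
  NpsVI AGCAT/4: at [76, 83, 185, 233] ⇒ [1, 80, 87, 189]
  KluIV TTAACT/0: at [32, 103, 112, 146, 154, 164, 178, 203, 209, 222] ⇒ [32, 103, 112, 146, 154, 164, 178, 203, 209, 222]
  JekV CTGCGCC/7: at [8, 21, 46] ⇒ [15, 28, 53]

All cut coordinates (distinct, sorted): [1, 15, 28, 32, 43, 53, 67, 71, 80, 87, 91, 103, 112, 132, 146, 154, 164, 178, 189, 196, 203, 209, 222]

Fragments:
  1→15: 14 bp
  15→28: 13 bp
  28→32: 4 bp
  32→43: 11 bp
  43→53: 10 bp
  53→67: 14 bp
  67→71: 4 bp
  71→80: 9 bp
  80→87: 7 bp
  87→91: 4 bp
  91→103: 12 bp
  103→112: 9 bp
  112→132: 20 bp
  132→146: 14 bp
  146→154: 8 bp
  154→164: 10 bp
  164→178: 14 bp
  178→189: 11 bp
  189→196: 7 bp
  196→203: 7 bp
  203→209: 6 bp
  209→222: 13 bp
  222→1 (wrap): 236-222+1 = 15 bp

[4,4,4,6,7,7,7,8,9,9,10,10,11,11,12,13,13,14,14,14,14,15,20]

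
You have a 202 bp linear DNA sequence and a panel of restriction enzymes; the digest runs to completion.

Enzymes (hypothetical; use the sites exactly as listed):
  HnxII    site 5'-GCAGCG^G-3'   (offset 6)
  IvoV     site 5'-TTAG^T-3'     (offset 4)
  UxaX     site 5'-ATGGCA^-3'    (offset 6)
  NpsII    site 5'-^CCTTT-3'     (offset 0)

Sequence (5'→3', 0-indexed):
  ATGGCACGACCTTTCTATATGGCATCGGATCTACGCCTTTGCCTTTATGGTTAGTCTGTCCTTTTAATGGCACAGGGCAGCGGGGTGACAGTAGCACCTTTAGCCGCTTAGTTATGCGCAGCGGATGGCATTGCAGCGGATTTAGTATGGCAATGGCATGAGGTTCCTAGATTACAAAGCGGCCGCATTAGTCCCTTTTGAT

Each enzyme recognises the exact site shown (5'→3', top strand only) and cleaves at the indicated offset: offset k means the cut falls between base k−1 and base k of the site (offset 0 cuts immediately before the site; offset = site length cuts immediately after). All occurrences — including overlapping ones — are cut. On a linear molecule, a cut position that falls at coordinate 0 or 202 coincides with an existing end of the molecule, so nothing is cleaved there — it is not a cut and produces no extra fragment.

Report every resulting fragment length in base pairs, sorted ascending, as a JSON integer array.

Per-enzyme occurrences:
  HnxII GCAGCGG/6: at [76, 117, 132] ⇒ [82, 123, 138]
  IvoV TTAGT/4: at [50, 107, 141, 187] ⇒ [54, 111, 145, 191]
  UxaX ATGGCA/6: at [0, 18, 66, 124, 146, 152] ⇒ [6, 24, 72, 130, 152, 158]
  NpsII CCTTT/0: at [9, 35, 41, 59, 96, 193] ⇒ [9, 35, 41, 59, 96, 193]

Pooled cuts: [6, 9, 24, 35, 41, 54, 59, 72, 82, 96, 111, 123, 130, 138, 145, 152, 158, 191, 193]

Fragments:
  [0,6): 6 bp
  [6,9): 3 bp
  [9,24): 15 bp
  [24,35): 11 bp
  [35,41): 6 bp
  [41,54): 13 bp
  [54,59): 5 bp
  [59,72): 13 bp
  [72,82): 10 bp
  [82,96): 14 bp
  [96,111): 15 bp
  [111,123): 12 bp
  [123,130): 7 bp
  [130,138): 8 bp
  [138,145): 7 bp
  [145,152): 7 bp
  [152,158): 6 bp
  [158,191): 33 bp
  [191,193): 2 bp
  [193,202): 9 bp

[2,3,5,6,6,6,7,7,7,8,9,10,11,12,13,13,14,15,15,33]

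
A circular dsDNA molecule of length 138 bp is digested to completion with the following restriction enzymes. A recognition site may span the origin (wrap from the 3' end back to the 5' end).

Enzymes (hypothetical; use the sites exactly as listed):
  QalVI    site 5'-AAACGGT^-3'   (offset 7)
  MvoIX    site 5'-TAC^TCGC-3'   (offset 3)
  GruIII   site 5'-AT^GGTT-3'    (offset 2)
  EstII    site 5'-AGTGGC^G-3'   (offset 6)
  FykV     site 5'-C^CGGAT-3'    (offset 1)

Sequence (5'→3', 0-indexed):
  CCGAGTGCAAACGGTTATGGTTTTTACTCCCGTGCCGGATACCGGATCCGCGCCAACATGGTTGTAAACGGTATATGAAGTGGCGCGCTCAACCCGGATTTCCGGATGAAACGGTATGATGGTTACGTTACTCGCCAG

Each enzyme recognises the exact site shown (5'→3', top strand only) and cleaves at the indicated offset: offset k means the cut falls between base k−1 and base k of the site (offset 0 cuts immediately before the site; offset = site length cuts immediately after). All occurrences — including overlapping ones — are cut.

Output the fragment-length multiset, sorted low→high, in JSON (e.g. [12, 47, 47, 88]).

[3,5,7,8,10,11,12,13,13,17,17,22]

Scan for sites:
  QalVI (AAACGGT, off=7): starts [8, 65, 108] → cuts [15, 72, 115]
  MvoIX (TACTCGC, off=3): starts [128] → cuts [131]
  GruIII (ATGGTT, off=2): starts [16, 57, 118] → cuts [18, 59, 120]
  EstII (AGTGGCG, off=6): starts [78] → cuts [84]
  FykV (CCGGAT, off=1): starts [34, 41, 93, 101] → cuts [35, 42, 94, 102]

All cut coordinates (distinct, sorted): [15, 18, 35, 42, 59, 72, 84, 94, 102, 115, 120, 131]

Fragments:
  15→18: 3 bp
  18→35: 17 bp
  35→42: 7 bp
  42→59: 17 bp
  59→72: 13 bp
  72→84: 12 bp
  84→94: 10 bp
  94→102: 8 bp
  102→115: 13 bp
  115→120: 5 bp
  120→131: 11 bp
  131→15 (wrap): 138-131+15 = 22 bp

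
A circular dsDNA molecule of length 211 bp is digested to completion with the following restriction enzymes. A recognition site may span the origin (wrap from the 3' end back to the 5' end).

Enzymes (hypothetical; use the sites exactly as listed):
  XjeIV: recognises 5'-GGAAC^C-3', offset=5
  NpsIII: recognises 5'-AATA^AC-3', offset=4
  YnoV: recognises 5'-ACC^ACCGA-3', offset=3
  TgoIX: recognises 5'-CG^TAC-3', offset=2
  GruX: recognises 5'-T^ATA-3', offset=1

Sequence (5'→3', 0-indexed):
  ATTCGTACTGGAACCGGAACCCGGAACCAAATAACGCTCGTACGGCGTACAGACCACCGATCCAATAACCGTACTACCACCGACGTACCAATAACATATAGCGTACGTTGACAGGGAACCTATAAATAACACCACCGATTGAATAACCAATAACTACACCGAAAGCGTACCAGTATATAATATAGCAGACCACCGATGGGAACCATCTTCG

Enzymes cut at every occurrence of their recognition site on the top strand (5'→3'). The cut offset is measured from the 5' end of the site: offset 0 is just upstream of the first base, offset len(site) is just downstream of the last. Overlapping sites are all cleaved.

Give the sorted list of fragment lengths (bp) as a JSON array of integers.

Scan for sites:
  XjeIV (GGAACC, off=5): starts [9, 15, 22, 114, 198] → cuts [14, 20, 27, 119, 203]
  NpsIII (AATAAC, off=4): starts [29, 63, 89, 124, 141, 148] → cuts [33, 67, 93, 128, 145, 152]
  YnoV (ACCACCGA, off=3): starts [52, 75, 130, 188] → cuts [55, 78, 133, 191]
  TgoIX (CGTAC, off=2): starts [3, 38, 45, 69, 83, 101, 165] → cuts [5, 40, 47, 71, 85, 103, 167]
  GruX (TATA, off=1): starts [96, 120, 173, 175, 180] → cuts [97, 121, 174, 176, 181]

Pooled cuts: [5, 14, 20, 27, 33, 40, 47, 55, 67, 71, 78, 85, 93, 97, 103, 119, 121, 128, 133, 145, 152, 167, 174, 176, 181, 191, 203]

Fragments:
  5→14: 9 bp
  14→20: 6 bp
  20→27: 7 bp
  27→33: 6 bp
  33→40: 7 bp
  40→47: 7 bp
  47→55: 8 bp
  55→67: 12 bp
  67→71: 4 bp
  71→78: 7 bp
  78→85: 7 bp
  85→93: 8 bp
  93→97: 4 bp
  97→103: 6 bp
  103→119: 16 bp
  119→121: 2 bp
  121→128: 7 bp
  128→133: 5 bp
  133→145: 12 bp
  145→152: 7 bp
  152→167: 15 bp
  167→174: 7 bp
  174→176: 2 bp
  176→181: 5 bp
  181→191: 10 bp
  191→203: 12 bp
  203→5 (wrap): 211-203+5 = 13 bp

[2,2,4,4,5,5,6,6,6,7,7,7,7,7,7,7,7,8,8,9,10,12,12,12,13,15,16]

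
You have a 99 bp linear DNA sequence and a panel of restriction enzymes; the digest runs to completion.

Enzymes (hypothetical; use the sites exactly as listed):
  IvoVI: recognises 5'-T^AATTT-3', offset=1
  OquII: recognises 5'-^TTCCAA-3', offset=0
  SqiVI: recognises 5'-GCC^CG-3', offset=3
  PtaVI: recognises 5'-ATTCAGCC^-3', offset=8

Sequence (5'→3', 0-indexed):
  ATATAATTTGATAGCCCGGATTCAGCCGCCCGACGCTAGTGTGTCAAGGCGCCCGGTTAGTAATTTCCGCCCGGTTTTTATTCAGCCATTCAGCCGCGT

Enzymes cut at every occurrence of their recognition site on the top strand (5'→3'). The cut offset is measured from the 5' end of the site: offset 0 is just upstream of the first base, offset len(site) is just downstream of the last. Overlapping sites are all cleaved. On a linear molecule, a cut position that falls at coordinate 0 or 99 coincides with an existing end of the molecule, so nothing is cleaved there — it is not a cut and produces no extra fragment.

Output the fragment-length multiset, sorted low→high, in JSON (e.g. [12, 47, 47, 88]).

Per-enzyme occurrences:
  IvoVI TAATTT/1: at [3, 60] ⇒ [4, 61]
  OquII (TTCCAA, off=0): no sites
  SqiVI GCCCG/3: at [13, 27, 50, 68] ⇒ [16, 30, 53, 71]
  PtaVI ATTCAGCC/8: at [19, 79, 87] ⇒ [27, 87, 95]

All cut coordinates (distinct, sorted): [4, 16, 27, 30, 53, 61, 71, 87, 95]

Fragment lengths:
  [0,4): 4 bp
  [4,16): 12 bp
  [16,27): 11 bp
  [27,30): 3 bp
  [30,53): 23 bp
  [53,61): 8 bp
  [61,71): 10 bp
  [71,87): 16 bp
  [87,95): 8 bp
  [95,99): 4 bp

[3,4,4,8,8,10,11,12,16,23]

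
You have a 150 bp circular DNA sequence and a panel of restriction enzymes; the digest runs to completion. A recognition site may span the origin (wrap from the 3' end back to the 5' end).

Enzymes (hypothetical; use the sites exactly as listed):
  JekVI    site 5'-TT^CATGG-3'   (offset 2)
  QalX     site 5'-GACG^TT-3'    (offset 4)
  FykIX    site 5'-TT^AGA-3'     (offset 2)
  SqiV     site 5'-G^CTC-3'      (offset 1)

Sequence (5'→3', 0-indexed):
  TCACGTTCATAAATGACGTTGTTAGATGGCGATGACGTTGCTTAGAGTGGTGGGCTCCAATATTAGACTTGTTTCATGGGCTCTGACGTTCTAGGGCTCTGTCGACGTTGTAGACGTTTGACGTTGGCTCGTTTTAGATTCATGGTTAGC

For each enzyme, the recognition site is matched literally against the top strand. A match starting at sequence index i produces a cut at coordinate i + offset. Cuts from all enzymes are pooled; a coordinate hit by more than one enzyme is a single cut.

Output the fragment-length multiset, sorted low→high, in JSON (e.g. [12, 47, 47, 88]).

Site scan:
  JekVI TTCATGG/2: at [72, 138] ⇒ [74, 140]
  QalX GACGTT/4: at [14, 33, 84, 103, 112, 119] ⇒ [18, 37, 88, 107, 116, 123]
  FykIX TTAGA/2: at [21, 41, 62, 133] ⇒ [23, 43, 64, 135]
  SqiV GCTC/1: at [53, 79, 95, 126, 148] ⇒ [54, 80, 96, 127, 149]

Pooled cuts: [18, 23, 37, 43, 54, 64, 74, 80, 88, 96, 107, 116, 123, 127, 135, 140, 149]

Fragments:
  18→23: 5 bp
  23→37: 14 bp
  37→43: 6 bp
  43→54: 11 bp
  54→64: 10 bp
  64→74: 10 bp
  74→80: 6 bp
  80→88: 8 bp
  88→96: 8 bp
  96→107: 11 bp
  107→116: 9 bp
  116→123: 7 bp
  123→127: 4 bp
  127→135: 8 bp
  135→140: 5 bp
  140→149: 9 bp
  149→18 (wrap): 150-149+18 = 19 bp

[4,5,5,6,6,7,8,8,8,9,9,10,10,11,11,14,19]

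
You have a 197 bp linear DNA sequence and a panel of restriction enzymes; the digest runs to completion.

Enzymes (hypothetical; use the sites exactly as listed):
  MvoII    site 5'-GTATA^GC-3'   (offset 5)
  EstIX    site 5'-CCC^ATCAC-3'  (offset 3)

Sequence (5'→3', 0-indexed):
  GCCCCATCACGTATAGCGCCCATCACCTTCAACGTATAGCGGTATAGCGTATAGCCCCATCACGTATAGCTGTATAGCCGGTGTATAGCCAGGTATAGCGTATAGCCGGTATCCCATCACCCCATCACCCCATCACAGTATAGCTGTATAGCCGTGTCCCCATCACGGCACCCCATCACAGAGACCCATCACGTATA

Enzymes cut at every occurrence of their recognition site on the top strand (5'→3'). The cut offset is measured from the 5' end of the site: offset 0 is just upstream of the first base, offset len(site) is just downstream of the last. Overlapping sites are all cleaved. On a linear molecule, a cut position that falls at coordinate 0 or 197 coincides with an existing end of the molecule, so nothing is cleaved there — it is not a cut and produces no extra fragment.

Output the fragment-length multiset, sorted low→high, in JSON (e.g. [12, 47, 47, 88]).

[5,5,6,7,7,8,8,8,8,8,10,10,10,10,11,11,11,11,13,13,17]

Scan for sites:
  MvoII GTATAGC/5: at [10, 33, 41, 48, 63, 71, 82, 92, 99, 137, 145] ⇒ [15, 38, 46, 53, 68, 76, 87, 97, 104, 142, 150]
  EstIX CCCATCAC/3: at [2, 18, 55, 112, 120, 128, 158, 171, 184] ⇒ [5, 21, 58, 115, 123, 131, 161, 174, 187]

Pooled cuts: [5, 15, 21, 38, 46, 53, 58, 68, 76, 87, 97, 104, 115, 123, 131, 142, 150, 161, 174, 187]

Fragments:
  [0,5): 5 bp
  [5,15): 10 bp
  [15,21): 6 bp
  [21,38): 17 bp
  [38,46): 8 bp
  [46,53): 7 bp
  [53,58): 5 bp
  [58,68): 10 bp
  [68,76): 8 bp
  [76,87): 11 bp
  [87,97): 10 bp
  [97,104): 7 bp
  [104,115): 11 bp
  [115,123): 8 bp
  [123,131): 8 bp
  [131,142): 11 bp
  [142,150): 8 bp
  [150,161): 11 bp
  [161,174): 13 bp
  [174,187): 13 bp
  [187,197): 10 bp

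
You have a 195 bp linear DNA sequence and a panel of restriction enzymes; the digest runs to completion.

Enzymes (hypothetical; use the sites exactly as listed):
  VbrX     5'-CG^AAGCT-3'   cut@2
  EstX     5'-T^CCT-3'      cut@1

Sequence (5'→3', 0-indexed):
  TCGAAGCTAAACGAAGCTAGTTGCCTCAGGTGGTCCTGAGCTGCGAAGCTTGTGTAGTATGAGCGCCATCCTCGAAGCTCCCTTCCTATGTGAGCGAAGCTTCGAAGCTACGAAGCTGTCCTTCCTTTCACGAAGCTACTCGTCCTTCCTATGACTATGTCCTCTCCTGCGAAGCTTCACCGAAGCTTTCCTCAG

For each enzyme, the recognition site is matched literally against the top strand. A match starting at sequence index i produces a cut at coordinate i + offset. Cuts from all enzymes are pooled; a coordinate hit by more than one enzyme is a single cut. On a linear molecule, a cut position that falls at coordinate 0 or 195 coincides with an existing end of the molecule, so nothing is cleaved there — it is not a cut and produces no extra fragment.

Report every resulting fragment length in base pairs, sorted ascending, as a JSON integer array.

Per-enzyme occurrences:
  VbrX (CGAAGCT, off=2): starts [1, 11, 43, 72, 94, 102, 110, 130, 169, 180] → cuts [3, 13, 45, 74, 96, 104, 112, 132, 171, 182]
  EstX (TCCT, off=1): starts [33, 68, 83, 118, 122, 142, 146, 159, 164, 188] → cuts [34, 69, 84, 119, 123, 143, 147, 160, 165, 189]

All cut coordinates (distinct, sorted): [3, 13, 34, 45, 69, 74, 84, 96, 104, 112, 119, 123, 132, 143, 147, 160, 165, 171, 182, 189]

Fragments:
  [0,3): 3 bp
  [3,13): 10 bp
  [13,34): 21 bp
  [34,45): 11 bp
  [45,69): 24 bp
  [69,74): 5 bp
  [74,84): 10 bp
  [84,96): 12 bp
  [96,104): 8 bp
  [104,112): 8 bp
  [112,119): 7 bp
  [119,123): 4 bp
  [123,132): 9 bp
  [132,143): 11 bp
  [143,147): 4 bp
  [147,160): 13 bp
  [160,165): 5 bp
  [165,171): 6 bp
  [171,182): 11 bp
  [182,189): 7 bp
  [189,195): 6 bp

[3,4,4,5,5,6,6,7,7,8,8,9,10,10,11,11,11,12,13,21,24]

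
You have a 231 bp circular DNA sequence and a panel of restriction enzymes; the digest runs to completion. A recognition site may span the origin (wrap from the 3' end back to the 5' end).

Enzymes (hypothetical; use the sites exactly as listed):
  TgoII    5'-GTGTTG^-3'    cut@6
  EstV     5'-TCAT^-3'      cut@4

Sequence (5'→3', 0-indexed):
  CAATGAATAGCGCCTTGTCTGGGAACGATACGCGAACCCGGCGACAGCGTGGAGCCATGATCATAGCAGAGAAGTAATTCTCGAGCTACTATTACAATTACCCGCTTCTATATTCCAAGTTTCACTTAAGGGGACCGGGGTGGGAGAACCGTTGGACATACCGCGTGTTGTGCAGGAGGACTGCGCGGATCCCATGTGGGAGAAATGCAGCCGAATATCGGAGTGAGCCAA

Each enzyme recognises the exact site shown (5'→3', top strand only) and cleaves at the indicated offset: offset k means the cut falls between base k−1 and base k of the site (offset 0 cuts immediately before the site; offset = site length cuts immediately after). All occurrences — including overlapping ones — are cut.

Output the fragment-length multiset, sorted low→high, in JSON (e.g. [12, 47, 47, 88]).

Scan for sites:
  TgoII GTGTTG/6: at [164] ⇒ [170]
  EstV TCAT/4: at [60] ⇒ [64]

All cut coordinates (distinct, sorted): [64, 170]

Fragment lengths:
  64→170: 106 bp
  170→64 (wrap): 231-170+64 = 125 bp

[106,125]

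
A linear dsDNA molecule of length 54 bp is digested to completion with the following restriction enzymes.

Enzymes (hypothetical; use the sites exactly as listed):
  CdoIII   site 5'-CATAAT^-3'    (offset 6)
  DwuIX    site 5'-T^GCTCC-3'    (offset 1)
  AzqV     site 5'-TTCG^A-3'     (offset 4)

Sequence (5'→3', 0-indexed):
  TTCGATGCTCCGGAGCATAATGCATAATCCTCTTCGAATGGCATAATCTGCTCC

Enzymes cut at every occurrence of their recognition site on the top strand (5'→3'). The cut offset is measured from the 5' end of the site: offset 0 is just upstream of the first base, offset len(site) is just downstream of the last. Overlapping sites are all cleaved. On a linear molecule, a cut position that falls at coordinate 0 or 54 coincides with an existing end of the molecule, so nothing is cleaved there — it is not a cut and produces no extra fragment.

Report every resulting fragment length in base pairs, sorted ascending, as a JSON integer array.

[2,2,4,5,7,8,11,15]

Per-enzyme occurrences:
  CdoIII (CATAAT, off=6): starts [15, 22, 41] → cuts [21, 28, 47]
  DwuIX (TGCTCC, off=1): starts [5, 48] → cuts [6, 49]
  AzqV (TTCGA, off=4): starts [0, 32] → cuts [4, 36]

Pooled cuts: [4, 6, 21, 28, 36, 47, 49]

Fragments:
  [0,4): 4 bp
  [4,6): 2 bp
  [6,21): 15 bp
  [21,28): 7 bp
  [28,36): 8 bp
  [36,47): 11 bp
  [47,49): 2 bp
  [49,54): 5 bp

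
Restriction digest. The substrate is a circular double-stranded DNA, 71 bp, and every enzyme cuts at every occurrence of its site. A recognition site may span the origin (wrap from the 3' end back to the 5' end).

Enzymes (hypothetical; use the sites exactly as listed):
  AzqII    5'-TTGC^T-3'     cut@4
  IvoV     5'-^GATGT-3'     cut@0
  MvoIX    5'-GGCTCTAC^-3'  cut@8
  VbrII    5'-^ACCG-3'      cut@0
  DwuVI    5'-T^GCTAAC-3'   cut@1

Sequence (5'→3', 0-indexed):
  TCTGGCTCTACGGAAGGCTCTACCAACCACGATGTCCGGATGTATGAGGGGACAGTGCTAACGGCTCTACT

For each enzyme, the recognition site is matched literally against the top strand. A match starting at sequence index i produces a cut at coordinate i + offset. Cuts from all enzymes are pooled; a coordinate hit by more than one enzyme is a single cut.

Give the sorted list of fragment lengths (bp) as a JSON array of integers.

[7,8,12,12,14,18]

Site scan:
  AzqII (TTGCT, off=4): no sites
  IvoV GATGT/0: at [30, 38] ⇒ [30, 38]
  MvoIX GGCTCTAC/8: at [3, 15, 62] ⇒ [11, 23, 70]
  VbrII (ACCG, off=0): no sites
  DwuVI TGCTAAC/1: at [55] ⇒ [56]

All cut coordinates (distinct, sorted): [11, 23, 30, 38, 56, 70]

Fragment lengths:
  11→23: 12 bp
  23→30: 7 bp
  30→38: 8 bp
  38→56: 18 bp
  56→70: 14 bp
  70→11 (wrap): 71-70+11 = 12 bp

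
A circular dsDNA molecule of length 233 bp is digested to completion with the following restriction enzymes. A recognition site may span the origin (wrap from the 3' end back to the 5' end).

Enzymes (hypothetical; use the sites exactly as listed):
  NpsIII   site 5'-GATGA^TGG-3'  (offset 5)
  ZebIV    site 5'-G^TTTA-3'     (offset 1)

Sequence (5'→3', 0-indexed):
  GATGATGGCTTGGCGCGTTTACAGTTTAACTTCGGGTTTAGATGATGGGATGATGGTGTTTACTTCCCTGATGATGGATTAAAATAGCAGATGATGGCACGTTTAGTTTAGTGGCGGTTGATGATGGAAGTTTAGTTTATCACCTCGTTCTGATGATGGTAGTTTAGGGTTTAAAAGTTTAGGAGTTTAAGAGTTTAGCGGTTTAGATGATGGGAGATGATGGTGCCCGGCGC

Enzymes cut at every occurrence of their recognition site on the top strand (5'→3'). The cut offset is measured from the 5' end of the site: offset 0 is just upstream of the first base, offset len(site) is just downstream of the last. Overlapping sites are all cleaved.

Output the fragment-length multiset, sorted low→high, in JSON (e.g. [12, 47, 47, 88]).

[5,5,5,6,6,7,7,7,8,8,8,8,8,9,9,10,12,12,16,18,18,20,21]

Per-enzyme occurrences:
  NpsIII GATGATGG/5: at [0, 40, 48, 69, 89, 119, 151, 205, 215] ⇒ [5, 45, 53, 74, 94, 124, 156, 210, 220]
  ZebIV GTTTA/1: at [16, 23, 35, 57, 100, 105, 129, 134, 161, 168, 176, 184, 192, 200] ⇒ [17, 24, 36, 58, 101, 106, 130, 135, 162, 169, 177, 185, 193, 201]

Pooled cuts: [5, 17, 24, 36, 45, 53, 58, 74, 94, 101, 106, 124, 130, 135, 156, 162, 169, 177, 185, 193, 201, 210, 220]

Fragments:
  5→17: 12 bp
  17→24: 7 bp
  24→36: 12 bp
  36→45: 9 bp
  45→53: 8 bp
  53→58: 5 bp
  58→74: 16 bp
  74→94: 20 bp
  94→101: 7 bp
  101→106: 5 bp
  106→124: 18 bp
  124→130: 6 bp
  130→135: 5 bp
  135→156: 21 bp
  156→162: 6 bp
  162→169: 7 bp
  169→177: 8 bp
  177→185: 8 bp
  185→193: 8 bp
  193→201: 8 bp
  201→210: 9 bp
  210→220: 10 bp
  220→5 (wrap): 233-220+5 = 18 bp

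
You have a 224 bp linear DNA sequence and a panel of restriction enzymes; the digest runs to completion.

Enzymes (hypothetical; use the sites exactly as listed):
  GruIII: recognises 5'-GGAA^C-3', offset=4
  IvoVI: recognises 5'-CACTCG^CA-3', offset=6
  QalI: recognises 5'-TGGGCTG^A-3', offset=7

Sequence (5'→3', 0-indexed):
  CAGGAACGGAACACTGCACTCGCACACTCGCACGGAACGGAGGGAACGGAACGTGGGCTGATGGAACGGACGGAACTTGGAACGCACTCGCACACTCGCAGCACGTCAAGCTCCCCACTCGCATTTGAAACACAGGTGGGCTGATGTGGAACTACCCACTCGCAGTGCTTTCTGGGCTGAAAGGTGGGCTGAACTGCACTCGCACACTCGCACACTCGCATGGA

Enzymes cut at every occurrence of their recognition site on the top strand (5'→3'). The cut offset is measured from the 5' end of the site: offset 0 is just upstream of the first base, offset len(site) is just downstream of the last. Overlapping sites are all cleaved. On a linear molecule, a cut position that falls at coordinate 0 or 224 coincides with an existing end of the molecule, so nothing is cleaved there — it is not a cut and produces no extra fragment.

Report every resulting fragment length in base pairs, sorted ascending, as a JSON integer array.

[5,5,6,6,6,7,7,8,8,8,8,8,8,9,9,9,11,11,11,12,17,22,23]

Site scan:
  GruIII (GGAAC, off=4): starts [2, 7, 33, 42, 47, 62, 71, 78, 147] → cuts [6, 11, 37, 46, 51, 66, 75, 82, 151]
  IvoVI (CACTCGCA, off=6): starts [16, 24, 84, 92, 115, 156, 196, 204, 212] → cuts [22, 30, 90, 98, 121, 162, 202, 210, 218]
  QalI (TGGGCTGA, off=7): starts [53, 136, 172, 184] → cuts [60, 143, 179, 191]

Pooled cuts: [6, 11, 22, 30, 37, 46, 51, 60, 66, 75, 82, 90, 98, 121, 143, 151, 162, 179, 191, 202, 210, 218]

Fragments:
  [0,6): 6 bp
  [6,11): 5 bp
  [11,22): 11 bp
  [22,30): 8 bp
  [30,37): 7 bp
  [37,46): 9 bp
  [46,51): 5 bp
  [51,60): 9 bp
  [60,66): 6 bp
  [66,75): 9 bp
  [75,82): 7 bp
  [82,90): 8 bp
  [90,98): 8 bp
  [98,121): 23 bp
  [121,143): 22 bp
  [143,151): 8 bp
  [151,162): 11 bp
  [162,179): 17 bp
  [179,191): 12 bp
  [191,202): 11 bp
  [202,210): 8 bp
  [210,218): 8 bp
  [218,224): 6 bp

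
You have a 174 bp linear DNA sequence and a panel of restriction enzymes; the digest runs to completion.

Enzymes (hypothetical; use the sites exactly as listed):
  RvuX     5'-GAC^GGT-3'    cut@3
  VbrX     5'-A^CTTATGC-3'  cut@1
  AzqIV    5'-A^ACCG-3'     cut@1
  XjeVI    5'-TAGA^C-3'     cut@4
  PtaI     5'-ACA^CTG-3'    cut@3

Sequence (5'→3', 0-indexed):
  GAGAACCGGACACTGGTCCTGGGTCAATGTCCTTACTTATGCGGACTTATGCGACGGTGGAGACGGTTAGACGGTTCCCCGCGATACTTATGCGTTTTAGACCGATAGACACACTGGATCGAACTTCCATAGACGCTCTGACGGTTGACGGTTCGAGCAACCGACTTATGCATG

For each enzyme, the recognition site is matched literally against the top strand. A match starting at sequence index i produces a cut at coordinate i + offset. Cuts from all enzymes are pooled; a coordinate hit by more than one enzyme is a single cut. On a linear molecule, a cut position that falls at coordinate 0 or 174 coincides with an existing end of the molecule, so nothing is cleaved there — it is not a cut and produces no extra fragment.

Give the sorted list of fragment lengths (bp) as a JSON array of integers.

Site scan:
  RvuX (GACGGT, off=3): starts [52, 61, 69, 139, 146] → cuts [55, 64, 72, 142, 149]
  VbrX (ACTTATGC, off=1): starts [34, 44, 85, 163] → cuts [35, 45, 86, 164]
  AzqIV (AACCG, off=1): starts [3, 158] → cuts [4, 159]
  XjeVI (TAGAC, off=4): starts [67, 97, 105, 129] → cuts [71, 101, 109, 133]
  PtaI (ACACTG, off=3): starts [9, 110] → cuts [12, 113]

All cut coordinates (distinct, sorted): [4, 12, 35, 45, 55, 64, 71, 72, 86, 101, 109, 113, 133, 142, 149, 159, 164]

Fragments:
  [0,4): 4 bp
  [4,12): 8 bp
  [12,35): 23 bp
  [35,45): 10 bp
  [45,55): 10 bp
  [55,64): 9 bp
  [64,71): 7 bp
  [71,72): 1 bp
  [72,86): 14 bp
  [86,101): 15 bp
  [101,109): 8 bp
  [109,113): 4 bp
  [113,133): 20 bp
  [133,142): 9 bp
  [142,149): 7 bp
  [149,159): 10 bp
  [159,164): 5 bp
  [164,174): 10 bp

[1,4,4,5,7,7,8,8,9,9,10,10,10,10,14,15,20,23]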